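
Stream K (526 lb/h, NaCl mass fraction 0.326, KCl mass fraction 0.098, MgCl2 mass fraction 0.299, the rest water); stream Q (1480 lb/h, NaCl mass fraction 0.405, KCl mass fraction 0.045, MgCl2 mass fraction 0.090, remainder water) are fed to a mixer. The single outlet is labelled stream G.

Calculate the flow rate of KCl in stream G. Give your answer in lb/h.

KCl out = KCl in = 526×0.098 + 1480×0.045 = 118.15 lb/h.

118.1 lb/h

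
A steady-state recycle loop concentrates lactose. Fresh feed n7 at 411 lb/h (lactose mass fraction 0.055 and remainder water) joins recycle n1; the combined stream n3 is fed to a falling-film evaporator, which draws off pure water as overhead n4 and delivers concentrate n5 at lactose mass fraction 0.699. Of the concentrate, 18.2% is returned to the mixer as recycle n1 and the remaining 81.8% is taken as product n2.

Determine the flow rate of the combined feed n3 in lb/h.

418.2 lb/h

Overall lactose balance (none leaves overhead): lactose in fresh feed = lactose in product, i.e. 411×0.055 = (1−0.182)·n5·0.699.
n5 = 22.605/(0.699×0.818) = 39.534 lb/h.
Recycle n1 = 0.182×39.534 = 7.1952 lb/h.
Combined feed n3 = 411 + 7.1952 = 418.2 lb/h.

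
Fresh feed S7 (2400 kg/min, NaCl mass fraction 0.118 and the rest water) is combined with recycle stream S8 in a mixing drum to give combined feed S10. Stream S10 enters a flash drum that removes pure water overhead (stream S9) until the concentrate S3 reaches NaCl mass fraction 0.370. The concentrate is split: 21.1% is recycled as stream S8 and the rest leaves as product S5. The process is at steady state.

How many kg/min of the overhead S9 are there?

1635 kg/min

Overall NaCl balance (none leaves overhead): NaCl in fresh feed = NaCl in product, i.e. 2400×0.118 = (1−0.211)·S3·0.370.
S3 = 283.2/(0.370×0.789) = 970.1 kg/min.
Recycle S8 = 0.211×970.1 = 204.69 kg/min.
Combined feed S10 = 2400 + 204.69 = 2604.7 kg/min.
Overhead S9 = S10 − S3 = 2604.7 − 970.1 = 1634.6 kg/min.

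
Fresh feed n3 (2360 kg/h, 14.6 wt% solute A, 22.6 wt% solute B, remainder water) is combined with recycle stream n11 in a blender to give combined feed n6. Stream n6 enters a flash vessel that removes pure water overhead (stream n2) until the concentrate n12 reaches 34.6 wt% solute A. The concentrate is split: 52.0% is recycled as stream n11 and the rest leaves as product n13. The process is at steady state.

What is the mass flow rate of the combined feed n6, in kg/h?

3439 kg/h

Overall solute A balance (none leaves overhead): solute A in fresh feed = solute A in product, i.e. 2360×0.146 = (1−0.520)·n12·0.346.
n12 = 344.56/(0.346×0.480) = 2074.7 kg/h.
Recycle n11 = 0.520×2074.7 = 1078.8 kg/h.
Combined feed n6 = 2360 + 1078.8 = 3438.8 kg/h.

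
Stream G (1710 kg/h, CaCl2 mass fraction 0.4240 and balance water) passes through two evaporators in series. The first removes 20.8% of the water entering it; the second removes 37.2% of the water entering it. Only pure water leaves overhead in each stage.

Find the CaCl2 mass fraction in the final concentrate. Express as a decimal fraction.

water in feed = 1710×0.576 = 984.96 kg/h.
After stage 1: water left = (1−0.208)×984.96 = 780.09; stream total = 1505.1 kg/h.
After stage 2: water left = (1−0.372)×780.09 = 489.9; final concentrate = 1214.9 kg/h.
CaCl2 fraction = 725.04/1214.9 = 0.5968.

0.5968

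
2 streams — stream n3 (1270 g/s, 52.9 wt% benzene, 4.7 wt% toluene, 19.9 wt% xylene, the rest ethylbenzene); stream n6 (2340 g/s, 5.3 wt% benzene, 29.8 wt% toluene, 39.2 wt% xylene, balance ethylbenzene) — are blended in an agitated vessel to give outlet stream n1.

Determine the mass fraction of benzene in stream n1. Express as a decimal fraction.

0.220

Total flow out = 1270 + 2340 = 3610 g/s.
benzene in = 1270×0.529 + 2340×0.053 = 795.85 g/s.
benzene mass fraction in n1 = 795.85/3610 = 0.220.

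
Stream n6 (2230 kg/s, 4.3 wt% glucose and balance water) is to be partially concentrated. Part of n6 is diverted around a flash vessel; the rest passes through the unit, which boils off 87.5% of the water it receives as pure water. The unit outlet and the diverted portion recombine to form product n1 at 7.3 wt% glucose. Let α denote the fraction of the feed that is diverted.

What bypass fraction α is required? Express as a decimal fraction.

All 2230×0.043 = 95.89 kg/s of glucose reaches n1, so n1 = 95.89/0.073 = 1313.6 kg/s and vapour = 916.44 kg/s.
The evaporator receives (1−α)·2230 of feed at 0.957 water and removes 0.875 of that water:
0.875×0.957×(1−α)×2230 = 916.44
(1−α) = 916.44/1867.3 = 0.4908;  α = 0.5092.

0.509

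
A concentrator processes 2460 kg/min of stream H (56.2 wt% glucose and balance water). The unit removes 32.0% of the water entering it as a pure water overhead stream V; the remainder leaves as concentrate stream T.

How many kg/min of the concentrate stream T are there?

water entering = 2460×0.438 = 1077.5 kg/min; overhead removed = 0.320×1077.5 = 344.79 kg/min.
Concentrate = 2460 − 344.79 = 2115.2 kg/min.

2115 kg/min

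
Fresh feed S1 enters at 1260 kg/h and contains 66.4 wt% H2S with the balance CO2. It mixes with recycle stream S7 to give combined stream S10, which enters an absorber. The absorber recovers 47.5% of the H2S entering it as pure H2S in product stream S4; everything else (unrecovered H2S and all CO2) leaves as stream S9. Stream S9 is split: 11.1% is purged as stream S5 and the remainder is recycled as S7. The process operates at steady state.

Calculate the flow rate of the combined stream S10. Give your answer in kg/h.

CO2 enters only via S1 and leaves only via the purge: 1260×0.336 = 0.111×(CO2 in S9), and the absorber passes all CO2, so CO2 in S10 = CO2 in S9 = 3814.1 kg/h.
H2S in S10: m_A = 1260×0.664 + (1−0.111)·(1−0.475)·m_A, so m_A = 836.64/0.5333 = 1568.9 kg/h.
S10 = 1568.9 + 3814.1 = 5382.9 kg/h.

5383 kg/h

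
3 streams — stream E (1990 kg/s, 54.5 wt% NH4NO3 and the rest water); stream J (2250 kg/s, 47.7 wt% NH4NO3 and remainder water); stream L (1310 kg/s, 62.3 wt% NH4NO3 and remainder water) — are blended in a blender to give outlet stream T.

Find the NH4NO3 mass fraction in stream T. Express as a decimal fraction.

Total flow out = 1990 + 2250 + 1310 = 5550 kg/s.
NH4NO3 in = 1990×0.545 + 2250×0.477 + 1310×0.623 = 2973.9 kg/s.
NH4NO3 mass fraction in T = 2973.9/5550 = 0.536.

0.536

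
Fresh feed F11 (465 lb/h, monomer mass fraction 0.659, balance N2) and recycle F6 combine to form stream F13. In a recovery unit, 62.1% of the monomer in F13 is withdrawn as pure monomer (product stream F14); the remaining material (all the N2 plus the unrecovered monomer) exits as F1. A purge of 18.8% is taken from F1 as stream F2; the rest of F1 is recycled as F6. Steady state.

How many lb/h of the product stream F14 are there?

274.9 lb/h

monomer in F13: m_A = 465×0.659 + (1−0.188)·(1−0.621)·m_A, so m_A = 306.44/0.6923 = 442.66 lb/h.
Product F14 = 0.621×442.66 = 274.89 lb/h.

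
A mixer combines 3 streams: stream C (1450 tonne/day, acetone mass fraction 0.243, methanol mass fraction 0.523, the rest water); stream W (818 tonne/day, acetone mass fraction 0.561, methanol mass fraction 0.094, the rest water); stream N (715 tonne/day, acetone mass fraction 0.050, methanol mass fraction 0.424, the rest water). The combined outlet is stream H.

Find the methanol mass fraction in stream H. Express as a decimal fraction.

0.382

Total flow out = 1450 + 818 + 715 = 2983 tonne/day.
methanol in = 1450×0.523 + 818×0.094 + 715×0.424 = 1138.4 tonne/day.
methanol mass fraction in H = 1138.4/2983 = 0.382.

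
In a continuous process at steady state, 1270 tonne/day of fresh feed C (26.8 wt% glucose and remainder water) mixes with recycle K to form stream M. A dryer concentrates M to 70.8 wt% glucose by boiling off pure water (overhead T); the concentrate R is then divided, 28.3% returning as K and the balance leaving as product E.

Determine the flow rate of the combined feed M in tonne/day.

Overall glucose balance (none leaves overhead): glucose in fresh feed = glucose in product, i.e. 1270×0.268 = (1−0.283)·R·0.708.
R = 340.36/(0.708×0.717) = 670.48 tonne/day.
Recycle K = 0.283×670.48 = 189.75 tonne/day.
Combined feed M = 1270 + 189.75 = 1459.7 tonne/day.

1460 tonne/day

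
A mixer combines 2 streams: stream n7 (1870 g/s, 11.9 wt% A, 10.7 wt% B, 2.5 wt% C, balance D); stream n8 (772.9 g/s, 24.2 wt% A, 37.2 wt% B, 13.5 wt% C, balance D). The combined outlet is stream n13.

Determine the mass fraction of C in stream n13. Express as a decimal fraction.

Total flow out = 1870 + 772.9 = 2642.9 g/s.
C in = 1870×0.025 + 772.9×0.135 = 151.09 g/s.
C mass fraction in n13 = 151.09/2642.9 = 0.057.

0.057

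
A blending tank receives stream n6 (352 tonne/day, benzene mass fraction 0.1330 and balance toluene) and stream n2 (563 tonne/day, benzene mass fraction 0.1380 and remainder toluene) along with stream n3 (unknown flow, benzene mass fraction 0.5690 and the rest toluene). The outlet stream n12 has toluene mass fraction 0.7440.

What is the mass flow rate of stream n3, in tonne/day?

350.6 tonne/day

Let n3 be the unknown flow. Total out = 915 + n3.
toluene balance: 790.49 + 0.431·n3 = 0.744·(915 + n3)
(0.431 − 0.744)·n3 = 0.744×915 − 790.49 = -109.73
n3 = -109.73 / -0.313 = 350.58 tonne/day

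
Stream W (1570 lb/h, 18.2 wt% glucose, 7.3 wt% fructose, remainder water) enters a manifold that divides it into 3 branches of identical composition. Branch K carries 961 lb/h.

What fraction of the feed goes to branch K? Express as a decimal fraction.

0.612

Fraction to K = 961/1570 = 0.6121.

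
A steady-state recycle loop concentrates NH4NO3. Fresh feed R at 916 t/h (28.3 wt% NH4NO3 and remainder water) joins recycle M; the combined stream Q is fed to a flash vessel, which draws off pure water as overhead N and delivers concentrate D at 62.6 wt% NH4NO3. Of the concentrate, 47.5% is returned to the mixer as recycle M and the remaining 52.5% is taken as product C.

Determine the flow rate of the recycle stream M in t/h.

374.7 t/h

Overall NH4NO3 balance (none leaves overhead): NH4NO3 in fresh feed = NH4NO3 in product, i.e. 916×0.283 = (1−0.475)·D·0.626.
D = 259.23/(0.626×0.525) = 788.77 t/h.
Recycle M = 0.475×788.77 = 374.66 t/h.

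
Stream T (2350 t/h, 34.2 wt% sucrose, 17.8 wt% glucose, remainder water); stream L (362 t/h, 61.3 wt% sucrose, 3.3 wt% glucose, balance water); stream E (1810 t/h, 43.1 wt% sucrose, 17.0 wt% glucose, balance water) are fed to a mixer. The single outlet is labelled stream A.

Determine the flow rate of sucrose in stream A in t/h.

1806 t/h

sucrose out = sucrose in = 2350×0.342 + 362×0.613 + 1810×0.431 = 1805.7 t/h.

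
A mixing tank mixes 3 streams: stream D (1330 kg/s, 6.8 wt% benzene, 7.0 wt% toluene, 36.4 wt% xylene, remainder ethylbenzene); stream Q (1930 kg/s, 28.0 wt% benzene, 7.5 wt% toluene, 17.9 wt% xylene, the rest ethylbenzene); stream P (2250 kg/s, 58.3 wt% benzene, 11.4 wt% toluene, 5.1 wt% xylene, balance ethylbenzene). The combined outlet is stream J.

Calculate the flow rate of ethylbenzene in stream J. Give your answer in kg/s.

ethylbenzene out = ethylbenzene in = 1330×0.498 + 1930×0.466 + 2250×0.252 = 2128.7 kg/s.

2129 kg/s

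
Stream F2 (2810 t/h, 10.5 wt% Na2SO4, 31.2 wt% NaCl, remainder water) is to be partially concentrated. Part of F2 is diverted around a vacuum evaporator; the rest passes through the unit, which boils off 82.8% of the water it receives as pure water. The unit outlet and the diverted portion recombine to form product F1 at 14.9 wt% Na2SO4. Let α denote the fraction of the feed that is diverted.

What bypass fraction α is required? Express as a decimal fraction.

All 2810×0.105 = 295.05 t/h of Na2SO4 reaches F1, so F1 = 295.05/0.149 = 1980.2 t/h and vapour = 829.8 t/h.
The evaporator receives (1−α)·2810 of feed at 0.583 water and removes 0.828 of that water:
0.828×0.583×(1−α)×2810 = 829.8
(1−α) = 829.8/1356.5 = 0.6117;  α = 0.3883.

0.388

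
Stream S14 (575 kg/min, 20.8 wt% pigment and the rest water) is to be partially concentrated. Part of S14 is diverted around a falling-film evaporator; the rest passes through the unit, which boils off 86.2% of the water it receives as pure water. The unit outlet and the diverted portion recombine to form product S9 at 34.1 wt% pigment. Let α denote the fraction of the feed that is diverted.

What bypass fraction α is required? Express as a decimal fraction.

All 575×0.208 = 119.6 kg/min of pigment reaches S9, so S9 = 119.6/0.341 = 350.73 kg/min and vapour = 224.27 kg/min.
The evaporator receives (1−α)·575 of feed at 0.792 water and removes 0.862 of that water:
0.862×0.792×(1−α)×575 = 224.27
(1−α) = 224.27/392.55 = 0.5713;  α = 0.4287.

0.429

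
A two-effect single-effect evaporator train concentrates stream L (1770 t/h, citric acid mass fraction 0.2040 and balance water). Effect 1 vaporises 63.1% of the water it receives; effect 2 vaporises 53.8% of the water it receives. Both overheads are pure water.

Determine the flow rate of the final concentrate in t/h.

water in feed = 1770×0.796 = 1408.9 t/h.
After stage 1: water left = (1−0.631)×1408.9 = 519.89; stream total = 880.97 t/h.
After stage 2: water left = (1−0.538)×519.89 = 240.19; final concentrate = 601.27 t/h.

601.3 t/h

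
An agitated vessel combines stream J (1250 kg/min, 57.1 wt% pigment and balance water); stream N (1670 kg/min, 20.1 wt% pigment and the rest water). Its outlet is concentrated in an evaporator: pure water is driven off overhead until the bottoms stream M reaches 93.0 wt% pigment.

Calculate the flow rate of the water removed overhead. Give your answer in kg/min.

1792 kg/min

pigment entering = 1250×0.571 + 1670×0.201 = 1049.4 kg/min.
All pigment reports to M, so M = 1049.4/0.930 = 1128.4 kg/min.
Total feed = 2920 kg/min; overhead = 2920 − 1128.4 = 1791.6 kg/min.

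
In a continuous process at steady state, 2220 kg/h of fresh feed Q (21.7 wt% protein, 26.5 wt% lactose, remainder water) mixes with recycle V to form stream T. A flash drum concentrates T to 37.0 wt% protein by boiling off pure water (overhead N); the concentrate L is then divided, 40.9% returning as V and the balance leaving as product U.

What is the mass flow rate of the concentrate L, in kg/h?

2203 kg/h

Overall protein balance (none leaves overhead): protein in fresh feed = protein in product, i.e. 2220×0.217 = (1−0.409)·L·0.370.
L = 481.74/(0.370×0.591) = 2203 kg/h.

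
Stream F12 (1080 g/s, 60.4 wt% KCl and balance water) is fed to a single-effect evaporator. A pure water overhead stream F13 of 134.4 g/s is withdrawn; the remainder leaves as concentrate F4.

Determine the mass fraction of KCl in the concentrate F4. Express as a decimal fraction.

0.6898

KCl is not removed: 1080×0.604 = 652.32 g/s of KCl enters F4.
Concentrate = 1080 − 134.4 = 945.6 g/s.
Mass fraction = 652.32/945.6 = 0.6898.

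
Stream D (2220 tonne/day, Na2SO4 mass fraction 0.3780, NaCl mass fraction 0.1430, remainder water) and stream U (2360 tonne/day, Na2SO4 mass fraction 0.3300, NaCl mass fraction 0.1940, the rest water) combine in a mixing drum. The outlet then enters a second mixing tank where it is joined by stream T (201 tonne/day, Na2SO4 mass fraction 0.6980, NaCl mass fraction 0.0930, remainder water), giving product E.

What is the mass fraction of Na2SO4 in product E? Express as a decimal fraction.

Overall, product flow = 4781 tonne/day.
Na2SO4 in = 2220×0.378 + 2360×0.330 + 201×0.698 = 1758.3 tonne/day.
Na2SO4 fraction in E = 0.3678.

0.3678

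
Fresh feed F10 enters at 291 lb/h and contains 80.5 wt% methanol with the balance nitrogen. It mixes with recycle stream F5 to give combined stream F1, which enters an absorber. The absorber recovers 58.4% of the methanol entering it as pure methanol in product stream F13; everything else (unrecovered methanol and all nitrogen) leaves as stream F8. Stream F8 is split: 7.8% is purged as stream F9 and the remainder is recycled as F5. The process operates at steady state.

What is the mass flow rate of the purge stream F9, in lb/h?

nitrogen enters only via F10 and leaves only via the purge: 291×0.195 = 0.078×(nitrogen in F8), and the absorber passes all nitrogen, so nitrogen in F1 = nitrogen in F8 = 727.5 lb/h.
methanol in F1: m_A = 291×0.805 + (1−0.078)·(1−0.584)·m_A, so m_A = 234.26/0.6164 = 380.01 lb/h.
F8 = (1−0.584)×380.01 + 727.5 = 885.58 lb/h.
Purge F9 = 0.078×885.58 = 69.075 lb/h.

69.08 lb/h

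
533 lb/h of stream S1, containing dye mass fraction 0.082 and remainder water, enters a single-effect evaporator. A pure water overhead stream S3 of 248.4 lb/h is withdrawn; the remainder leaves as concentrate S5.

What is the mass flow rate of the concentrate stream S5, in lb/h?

Concentrate = 533 − 248.4 = 284.6 lb/h.

284.6 lb/h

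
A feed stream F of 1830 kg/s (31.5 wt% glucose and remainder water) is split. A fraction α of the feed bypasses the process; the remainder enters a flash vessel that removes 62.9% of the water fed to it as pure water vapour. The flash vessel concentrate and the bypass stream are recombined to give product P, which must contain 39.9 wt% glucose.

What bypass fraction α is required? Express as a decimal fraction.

All 1830×0.315 = 576.45 kg/s of glucose reaches P, so P = 576.45/0.399 = 1444.7 kg/s and vapour = 385.26 kg/s.
The evaporator receives (1−α)·1830 of feed at 0.685 water and removes 0.629 of that water:
0.629×0.685×(1−α)×1830 = 385.26
(1−α) = 385.26/788.48 = 0.4886;  α = 0.5114.

0.511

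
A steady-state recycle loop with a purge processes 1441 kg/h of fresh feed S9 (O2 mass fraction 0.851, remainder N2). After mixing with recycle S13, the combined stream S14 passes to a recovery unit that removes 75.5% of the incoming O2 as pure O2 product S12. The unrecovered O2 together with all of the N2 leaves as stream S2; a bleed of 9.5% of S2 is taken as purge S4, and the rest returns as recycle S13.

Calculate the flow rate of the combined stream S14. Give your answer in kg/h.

3836 kg/h

N2 enters only via S9 and leaves only via the purge: 1441×0.149 = 0.095×(N2 in S2), and the recovery unit passes all N2, so N2 in S14 = N2 in S2 = 2260.1 kg/h.
O2 in S14: m_A = 1441×0.851 + (1−0.095)·(1−0.755)·m_A, so m_A = 1226.3/0.7783 = 1575.7 kg/h.
S14 = 1575.7 + 2260.1 = 3835.7 kg/h.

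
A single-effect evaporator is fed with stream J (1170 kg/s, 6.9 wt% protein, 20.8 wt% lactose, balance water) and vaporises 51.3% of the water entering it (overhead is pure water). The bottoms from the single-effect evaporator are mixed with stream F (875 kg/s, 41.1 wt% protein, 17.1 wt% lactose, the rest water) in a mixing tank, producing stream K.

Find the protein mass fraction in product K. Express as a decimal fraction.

Vapour removed = 0.513×0.723×1170 = 433.95 kg/s; concentrate = 736.05 kg/s.
protein reaching the mixer = 80.73 (from concentrate) + 875×0.411 = 440.36 kg/s.
Product flow = 736.05 + 875 = 1611 kg/s; protein fraction = 0.273.

0.273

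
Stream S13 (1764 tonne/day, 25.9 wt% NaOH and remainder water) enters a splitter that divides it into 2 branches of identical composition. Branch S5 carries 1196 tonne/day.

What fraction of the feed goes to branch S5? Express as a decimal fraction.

Fraction to S5 = 1196/1764 = 0.6780.

0.678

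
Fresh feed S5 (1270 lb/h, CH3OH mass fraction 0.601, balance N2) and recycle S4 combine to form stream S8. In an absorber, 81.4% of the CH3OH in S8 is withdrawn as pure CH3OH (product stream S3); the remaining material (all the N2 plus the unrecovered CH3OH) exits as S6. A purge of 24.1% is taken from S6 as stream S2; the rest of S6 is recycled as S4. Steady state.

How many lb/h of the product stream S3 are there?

723.4 lb/h

CH3OH in S8: m_A = 1270×0.601 + (1−0.241)·(1−0.814)·m_A, so m_A = 763.27/0.8588 = 888.74 lb/h.
Product S3 = 0.814×888.74 = 723.43 lb/h.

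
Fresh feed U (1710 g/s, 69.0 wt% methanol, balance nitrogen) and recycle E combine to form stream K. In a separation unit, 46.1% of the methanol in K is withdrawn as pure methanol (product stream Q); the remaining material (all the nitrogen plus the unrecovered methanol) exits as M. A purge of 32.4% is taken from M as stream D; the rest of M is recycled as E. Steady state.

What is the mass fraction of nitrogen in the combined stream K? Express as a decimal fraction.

0.468

nitrogen enters only via U and leaves only via the purge: 1710×0.310 = 0.324×(nitrogen in M), and the separation unit passes all nitrogen, so nitrogen in K = nitrogen in M = 1636.1 g/s.
methanol in K: m_A = 1710×0.690 + (1−0.324)·(1−0.461)·m_A, so m_A = 1179.9/0.6356 = 1856.3 g/s.
K = 1856.3 + 1636.1 = 3492.4 g/s.
nitrogen fraction in K = 1636.1/3492.4 = 0.468.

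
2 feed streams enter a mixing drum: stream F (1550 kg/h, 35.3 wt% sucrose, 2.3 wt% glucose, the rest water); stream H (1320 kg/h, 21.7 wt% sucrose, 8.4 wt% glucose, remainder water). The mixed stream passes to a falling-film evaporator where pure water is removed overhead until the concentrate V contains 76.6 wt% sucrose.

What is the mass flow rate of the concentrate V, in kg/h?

sucrose entering = 1550×0.353 + 1320×0.217 = 833.59 kg/h.
All sucrose reports to V, so V = 833.59/0.766 = 1088.2 kg/h.

1088 kg/h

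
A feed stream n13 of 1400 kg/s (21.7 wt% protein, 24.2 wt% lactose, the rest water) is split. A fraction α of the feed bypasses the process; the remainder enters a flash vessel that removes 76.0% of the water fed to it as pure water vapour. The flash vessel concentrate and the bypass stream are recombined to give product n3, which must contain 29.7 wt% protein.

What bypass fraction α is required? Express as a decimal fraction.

0.345

All 1400×0.217 = 303.8 kg/s of protein reaches n3, so n3 = 303.8/0.297 = 1022.9 kg/s and vapour = 377.1 kg/s.
The evaporator receives (1−α)·1400 of feed at 0.541 water and removes 0.760 of that water:
0.760×0.541×(1−α)×1400 = 377.1
(1−α) = 377.1/575.62 = 0.6551;  α = 0.3449.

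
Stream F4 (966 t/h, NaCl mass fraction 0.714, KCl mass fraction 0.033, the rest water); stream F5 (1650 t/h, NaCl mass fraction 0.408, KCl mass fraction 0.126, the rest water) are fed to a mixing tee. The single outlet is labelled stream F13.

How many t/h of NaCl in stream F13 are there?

1363 t/h

NaCl out = NaCl in = 966×0.714 + 1650×0.408 = 1362.9 t/h.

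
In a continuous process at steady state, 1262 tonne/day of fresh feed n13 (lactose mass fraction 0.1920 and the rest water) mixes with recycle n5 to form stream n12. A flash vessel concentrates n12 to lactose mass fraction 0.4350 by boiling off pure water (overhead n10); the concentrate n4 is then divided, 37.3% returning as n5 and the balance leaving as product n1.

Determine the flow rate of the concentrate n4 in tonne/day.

888.4 tonne/day

Overall lactose balance (none leaves overhead): lactose in fresh feed = lactose in product, i.e. 1262×0.192 = (1−0.373)·n4·0.435.
n4 = 242.3/(0.435×0.627) = 888.39 tonne/day.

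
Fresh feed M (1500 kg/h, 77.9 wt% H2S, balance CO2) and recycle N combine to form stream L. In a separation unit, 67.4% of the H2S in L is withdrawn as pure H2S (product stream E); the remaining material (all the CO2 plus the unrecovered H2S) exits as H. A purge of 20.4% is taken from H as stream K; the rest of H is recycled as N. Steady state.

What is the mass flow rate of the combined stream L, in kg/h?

CO2 enters only via M and leaves only via the purge: 1500×0.221 = 0.204×(CO2 in H), and the separation unit passes all CO2, so CO2 in L = CO2 in H = 1625 kg/h.
H2S in L: m_A = 1500×0.779 + (1−0.204)·(1−0.674)·m_A, so m_A = 1168.5/0.7405 = 1578 kg/h.
L = 1578 + 1625 = 3203 kg/h.

3203 kg/h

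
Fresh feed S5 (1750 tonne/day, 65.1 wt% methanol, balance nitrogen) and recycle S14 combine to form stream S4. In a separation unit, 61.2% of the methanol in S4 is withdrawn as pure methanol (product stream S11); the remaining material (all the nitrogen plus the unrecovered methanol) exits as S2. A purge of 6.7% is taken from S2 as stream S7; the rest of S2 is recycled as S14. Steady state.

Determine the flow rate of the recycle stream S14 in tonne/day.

nitrogen enters only via S5 and leaves only via the purge: 1750×0.349 = 0.067×(nitrogen in S2), and the separation unit passes all nitrogen, so nitrogen in S4 = nitrogen in S2 = 9115.7 tonne/day.
methanol in S4: m_A = 1750×0.651 + (1−0.067)·(1−0.612)·m_A, so m_A = 1139.2/0.6380 = 1785.7 tonne/day.
S2 = (1−0.612)×1785.7 + 9115.7 = 9808.5 tonne/day.
Recycle S14 = (1−0.067)×9808.5 = 9151.3 tonne/day.

9151 tonne/day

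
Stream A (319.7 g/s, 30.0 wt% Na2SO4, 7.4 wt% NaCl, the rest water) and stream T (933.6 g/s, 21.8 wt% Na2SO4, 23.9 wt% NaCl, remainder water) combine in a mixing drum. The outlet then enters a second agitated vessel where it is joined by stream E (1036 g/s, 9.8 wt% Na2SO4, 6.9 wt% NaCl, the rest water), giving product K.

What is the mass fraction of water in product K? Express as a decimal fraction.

Overall, product flow = 2289.3 g/s.
water in = 319.7×0.626 + 933.6×0.543 + 1036×0.833 = 1570.1 g/s.
water fraction in K = 0.6858.

0.6858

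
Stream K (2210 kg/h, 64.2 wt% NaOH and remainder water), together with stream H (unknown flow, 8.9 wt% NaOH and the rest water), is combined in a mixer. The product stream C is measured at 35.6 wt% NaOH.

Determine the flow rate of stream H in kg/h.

Let H be the unknown flow. Total out = 2210 + H.
NaOH balance: 1418.8 + 0.089·H = 0.356·(2210 + H)
(0.089 − 0.356)·H = 0.356×2210 − 1418.8 = -632.06
H = -632.06 / -0.267 = 2367.3 kg/h

2367 kg/h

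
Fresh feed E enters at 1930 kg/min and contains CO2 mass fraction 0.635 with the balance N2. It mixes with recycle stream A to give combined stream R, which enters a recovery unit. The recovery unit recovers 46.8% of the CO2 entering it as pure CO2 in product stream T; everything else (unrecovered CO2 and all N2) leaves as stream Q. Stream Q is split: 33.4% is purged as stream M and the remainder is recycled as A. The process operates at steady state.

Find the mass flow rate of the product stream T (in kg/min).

CO2 in R: m_A = 1930×0.635 + (1−0.334)·(1−0.468)·m_A, so m_A = 1225.5/0.6457 = 1898.1 kg/min.
Product T = 0.468×1898.1 = 888.29 kg/min.

888.3 kg/min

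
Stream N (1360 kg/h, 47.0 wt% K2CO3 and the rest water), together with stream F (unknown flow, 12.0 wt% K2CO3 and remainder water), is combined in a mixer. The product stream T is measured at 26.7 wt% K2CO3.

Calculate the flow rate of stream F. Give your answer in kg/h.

Let F be the unknown flow. Total out = 1360 + F.
K2CO3 balance: 639.2 + 0.120·F = 0.267·(1360 + F)
(0.120 − 0.267)·F = 0.267×1360 − 639.2 = -276.08
F = -276.08 / -0.147 = 1878.1 kg/h

1878 kg/h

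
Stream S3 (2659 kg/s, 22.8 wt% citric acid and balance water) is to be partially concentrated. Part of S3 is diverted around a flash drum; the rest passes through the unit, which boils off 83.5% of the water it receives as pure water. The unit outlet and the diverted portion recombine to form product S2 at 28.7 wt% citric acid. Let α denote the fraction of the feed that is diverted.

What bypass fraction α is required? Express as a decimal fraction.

All 2659×0.228 = 606.25 kg/s of citric acid reaches S2, so S2 = 606.25/0.287 = 2112.4 kg/s and vapour = 546.62 kg/s.
The evaporator receives (1−α)·2659 of feed at 0.772 water and removes 0.835 of that water:
0.835×0.772×(1−α)×2659 = 546.62
(1−α) = 546.62/1714 = 0.3189;  α = 0.6811.

0.681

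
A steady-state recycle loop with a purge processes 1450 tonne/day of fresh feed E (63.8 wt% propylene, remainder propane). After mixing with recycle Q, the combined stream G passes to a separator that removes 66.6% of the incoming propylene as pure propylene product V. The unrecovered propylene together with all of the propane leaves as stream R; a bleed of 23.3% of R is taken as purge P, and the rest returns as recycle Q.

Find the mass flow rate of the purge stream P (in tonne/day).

621.7 tonne/day

propane enters only via E and leaves only via the purge: 1450×0.362 = 0.233×(propane in R), and the separator passes all propane, so propane in G = propane in R = 2252.8 tonne/day.
propylene in G: m_A = 1450×0.638 + (1−0.233)·(1−0.666)·m_A, so m_A = 925.1/0.7438 = 1243.7 tonne/day.
R = (1−0.666)×1243.7 + 2252.8 = 2668.2 tonne/day.
Purge P = 0.233×2668.2 = 621.69 tonne/day.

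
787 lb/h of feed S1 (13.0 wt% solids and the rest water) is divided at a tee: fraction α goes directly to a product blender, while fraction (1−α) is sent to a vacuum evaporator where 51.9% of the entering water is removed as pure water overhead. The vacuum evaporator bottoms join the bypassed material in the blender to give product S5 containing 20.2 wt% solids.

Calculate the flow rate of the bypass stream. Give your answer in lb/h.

All 787×0.130 = 102.31 lb/h of solids reaches S5, so S5 = 102.31/0.202 = 506.49 lb/h and vapour = 280.51 lb/h.
The evaporator receives (1−α)·787 of feed at 0.870 water and removes 0.519 of that water:
0.519×0.870×(1−α)×787 = 280.51
(1−α) = 280.51/355.35 = 0.7894;  α = 0.2106.
Bypass flow = 0.2106×787 = 165.75 lb/h.

165.7 lb/h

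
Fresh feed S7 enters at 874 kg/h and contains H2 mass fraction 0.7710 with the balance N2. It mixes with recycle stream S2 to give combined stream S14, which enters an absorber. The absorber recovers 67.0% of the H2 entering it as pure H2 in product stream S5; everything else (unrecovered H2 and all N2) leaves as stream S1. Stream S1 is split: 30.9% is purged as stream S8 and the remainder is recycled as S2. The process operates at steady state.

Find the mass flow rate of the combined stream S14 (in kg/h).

N2 enters only via S7 and leaves only via the purge: 874×0.229 = 0.309×(N2 in S1), and the absorber passes all N2, so N2 in S14 = N2 in S1 = 647.72 kg/h.
H2 in S14: m_A = 874×0.771 + (1−0.309)·(1−0.670)·m_A, so m_A = 673.85/0.7720 = 872.9 kg/h.
S14 = 872.9 + 647.72 = 1520.6 kg/h.

1521 kg/h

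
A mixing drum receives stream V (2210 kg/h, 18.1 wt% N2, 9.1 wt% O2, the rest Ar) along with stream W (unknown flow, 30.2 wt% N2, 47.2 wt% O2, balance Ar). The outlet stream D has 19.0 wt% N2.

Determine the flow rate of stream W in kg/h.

177.6 kg/h

Let W be the unknown flow. Total out = 2210 + W.
N2 balance: 400.01 + 0.302·W = 0.190·(2210 + W)
(0.302 − 0.190)·W = 0.190×2210 − 400.01 = 19.89
W = 19.89 / 0.112 = 177.59 kg/h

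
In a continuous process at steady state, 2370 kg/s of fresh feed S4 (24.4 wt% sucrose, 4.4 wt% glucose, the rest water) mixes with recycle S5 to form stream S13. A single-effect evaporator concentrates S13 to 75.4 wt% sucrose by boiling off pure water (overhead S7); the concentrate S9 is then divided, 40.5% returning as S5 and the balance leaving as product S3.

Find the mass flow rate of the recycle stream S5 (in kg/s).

Overall sucrose balance (none leaves overhead): sucrose in fresh feed = sucrose in product, i.e. 2370×0.244 = (1−0.405)·S9·0.754.
S9 = 578.28/(0.754×0.595) = 1289 kg/s.
Recycle S5 = 0.405×1289 = 522.04 kg/s.

522 kg/s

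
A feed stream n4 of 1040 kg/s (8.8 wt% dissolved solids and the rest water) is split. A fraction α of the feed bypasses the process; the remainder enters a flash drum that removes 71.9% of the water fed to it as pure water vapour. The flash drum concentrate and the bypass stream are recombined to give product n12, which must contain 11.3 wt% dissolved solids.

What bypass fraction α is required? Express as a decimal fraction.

All 1040×0.088 = 91.52 kg/s of dissolved solids reaches n12, so n12 = 91.52/0.113 = 809.91 kg/s and vapour = 230.09 kg/s.
The evaporator receives (1−α)·1040 of feed at 0.912 water and removes 0.719 of that water:
0.719×0.912×(1−α)×1040 = 230.09
(1−α) = 230.09/681.96 = 0.3374;  α = 0.6626.

0.663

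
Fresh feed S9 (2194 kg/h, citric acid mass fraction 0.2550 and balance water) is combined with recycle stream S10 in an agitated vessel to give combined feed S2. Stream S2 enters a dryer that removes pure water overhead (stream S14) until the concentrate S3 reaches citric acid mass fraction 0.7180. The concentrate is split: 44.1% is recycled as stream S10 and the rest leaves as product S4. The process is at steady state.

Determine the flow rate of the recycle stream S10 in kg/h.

Overall citric acid balance (none leaves overhead): citric acid in fresh feed = citric acid in product, i.e. 2194×0.255 = (1−0.441)·S3·0.718.
S3 = 559.47/(0.718×0.559) = 1393.9 kg/h.
Recycle S10 = 0.441×1393.9 = 614.72 kg/h.

614.7 kg/h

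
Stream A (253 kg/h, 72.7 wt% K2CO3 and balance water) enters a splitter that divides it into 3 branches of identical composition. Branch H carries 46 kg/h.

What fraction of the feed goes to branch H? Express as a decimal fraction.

0.182

Fraction to H = 46/253 = 0.1818.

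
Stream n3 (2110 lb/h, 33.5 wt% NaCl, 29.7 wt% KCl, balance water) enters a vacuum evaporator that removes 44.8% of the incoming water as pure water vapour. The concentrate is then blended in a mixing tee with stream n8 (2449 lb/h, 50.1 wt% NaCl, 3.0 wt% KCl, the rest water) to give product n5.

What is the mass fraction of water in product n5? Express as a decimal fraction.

Vapour removed = 0.448×0.368×2110 = 347.86 lb/h; concentrate = 1762.1 lb/h.
water reaching the mixer = 428.62 (from concentrate) + 2449×0.469 = 1577.2 lb/h.
Product flow = 1762.1 + 2449 = 4211.1 lb/h; water fraction = 0.3745.

0.3745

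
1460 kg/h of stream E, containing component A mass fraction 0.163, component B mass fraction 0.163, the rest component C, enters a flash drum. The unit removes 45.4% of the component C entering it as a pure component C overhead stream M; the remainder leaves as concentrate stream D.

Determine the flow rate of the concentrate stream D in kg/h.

component C entering = 1460×0.674 = 984.04 kg/h; overhead removed = 0.454×984.04 = 446.75 kg/h.
Concentrate = 1460 − 446.75 = 1013.2 kg/h.

1013 kg/h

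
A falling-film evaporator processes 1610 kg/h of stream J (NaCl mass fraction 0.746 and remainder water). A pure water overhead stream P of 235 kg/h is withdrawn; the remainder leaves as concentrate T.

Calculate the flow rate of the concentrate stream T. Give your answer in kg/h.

1375 kg/h

Concentrate = 1610 − 235 = 1375 kg/h.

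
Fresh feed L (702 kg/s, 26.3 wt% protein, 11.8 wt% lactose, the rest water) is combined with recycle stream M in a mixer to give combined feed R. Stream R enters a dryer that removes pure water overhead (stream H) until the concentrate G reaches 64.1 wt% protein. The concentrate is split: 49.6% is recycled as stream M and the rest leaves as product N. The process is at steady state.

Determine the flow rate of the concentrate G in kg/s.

Overall protein balance (none leaves overhead): protein in fresh feed = protein in product, i.e. 702×0.263 = (1−0.496)·G·0.641.
G = 184.63/(0.641×0.504) = 571.48 kg/s.

571.5 kg/s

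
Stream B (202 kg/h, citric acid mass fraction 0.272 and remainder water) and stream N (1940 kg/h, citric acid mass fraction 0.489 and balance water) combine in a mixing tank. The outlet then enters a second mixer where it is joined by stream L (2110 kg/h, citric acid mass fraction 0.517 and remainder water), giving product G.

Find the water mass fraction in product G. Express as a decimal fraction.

Overall, product flow = 4252 kg/h.
water in = 202×0.728 + 1940×0.511 + 2110×0.483 = 2157.5 kg/h.
water fraction in G = 0.507.

0.507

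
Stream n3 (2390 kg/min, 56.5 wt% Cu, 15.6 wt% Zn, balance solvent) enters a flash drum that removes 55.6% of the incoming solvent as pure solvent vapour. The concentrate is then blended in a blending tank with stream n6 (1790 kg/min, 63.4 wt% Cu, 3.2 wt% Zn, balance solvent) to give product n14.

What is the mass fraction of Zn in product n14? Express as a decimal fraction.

Vapour removed = 0.556×0.279×2390 = 370.75 kg/min; concentrate = 2019.3 kg/min.
Zn reaching the mixer = 372.84 (from concentrate) + 1790×0.032 = 430.12 kg/min.
Product flow = 2019.3 + 1790 = 3809.3 kg/min; Zn fraction = 0.113.

0.113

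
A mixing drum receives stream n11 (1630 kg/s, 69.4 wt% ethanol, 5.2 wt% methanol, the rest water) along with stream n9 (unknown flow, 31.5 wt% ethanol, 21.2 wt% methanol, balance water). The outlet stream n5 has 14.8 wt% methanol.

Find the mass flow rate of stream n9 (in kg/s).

2445 kg/s

Let n9 be the unknown flow. Total out = 1630 + n9.
methanol balance: 84.76 + 0.212·n9 = 0.148·(1630 + n9)
(0.212 − 0.148)·n9 = 0.148×1630 − 84.76 = 156.48
n9 = 156.48 / 0.064 = 2445 kg/s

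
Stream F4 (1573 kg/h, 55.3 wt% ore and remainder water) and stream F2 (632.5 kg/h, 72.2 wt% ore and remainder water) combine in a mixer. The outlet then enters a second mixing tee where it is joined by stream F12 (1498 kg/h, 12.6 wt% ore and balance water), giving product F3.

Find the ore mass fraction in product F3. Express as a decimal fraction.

0.4091

Overall, product flow = 3703.5 kg/h.
ore in = 1573×0.553 + 632.5×0.722 + 1498×0.126 = 1515.3 kg/h.
ore fraction in F3 = 0.4091.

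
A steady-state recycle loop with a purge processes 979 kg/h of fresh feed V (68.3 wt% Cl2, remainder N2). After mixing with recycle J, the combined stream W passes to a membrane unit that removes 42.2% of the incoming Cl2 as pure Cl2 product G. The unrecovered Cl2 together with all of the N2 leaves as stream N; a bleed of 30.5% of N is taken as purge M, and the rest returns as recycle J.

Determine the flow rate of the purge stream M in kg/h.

507.4 kg/h

N2 enters only via V and leaves only via the purge: 979×0.317 = 0.305×(N2 in N), and the membrane unit passes all N2, so N2 in W = N2 in N = 1017.5 kg/h.
Cl2 in W: m_A = 979×0.683 + (1−0.305)·(1−0.422)·m_A, so m_A = 668.66/0.5983 = 1117.6 kg/h.
N = (1−0.422)×1117.6 + 1017.5 = 1663.5 kg/h.
Purge M = 0.305×1663.5 = 507.37 kg/h.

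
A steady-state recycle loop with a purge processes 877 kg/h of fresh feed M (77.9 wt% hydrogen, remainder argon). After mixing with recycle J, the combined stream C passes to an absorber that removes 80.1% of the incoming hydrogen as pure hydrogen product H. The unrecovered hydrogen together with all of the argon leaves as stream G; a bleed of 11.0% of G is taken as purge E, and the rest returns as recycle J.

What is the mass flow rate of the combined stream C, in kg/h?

2592 kg/h

argon enters only via M and leaves only via the purge: 877×0.221 = 0.110×(argon in G), and the absorber passes all argon, so argon in C = argon in G = 1762 kg/h.
hydrogen in C: m_A = 877×0.779 + (1−0.110)·(1−0.801)·m_A, so m_A = 683.18/0.8229 = 830.22 kg/h.
C = 830.22 + 1762 = 2592.2 kg/h.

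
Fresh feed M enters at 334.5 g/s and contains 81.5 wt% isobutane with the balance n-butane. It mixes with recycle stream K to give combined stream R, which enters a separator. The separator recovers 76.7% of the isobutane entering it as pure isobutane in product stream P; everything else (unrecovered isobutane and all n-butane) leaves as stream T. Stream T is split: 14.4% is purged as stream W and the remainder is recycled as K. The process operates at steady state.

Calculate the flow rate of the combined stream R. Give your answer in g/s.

n-butane enters only via M and leaves only via the purge: 334.5×0.185 = 0.144×(n-butane in T), and the separator passes all n-butane, so n-butane in R = n-butane in T = 429.74 g/s.
isobutane in R: m_A = 334.5×0.815 + (1−0.144)·(1−0.767)·m_A, so m_A = 272.62/0.8006 = 340.54 g/s.
R = 340.54 + 429.74 = 770.28 g/s.

770.3 g/s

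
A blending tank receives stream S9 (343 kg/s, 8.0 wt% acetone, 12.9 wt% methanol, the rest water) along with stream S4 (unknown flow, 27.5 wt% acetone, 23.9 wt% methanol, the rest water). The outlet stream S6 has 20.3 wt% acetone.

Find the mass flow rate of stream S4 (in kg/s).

586 kg/s

Let S4 be the unknown flow. Total out = 343 + S4.
acetone balance: 27.44 + 0.275·S4 = 0.203·(343 + S4)
(0.275 − 0.203)·S4 = 0.203×343 − 27.44 = 42.189
S4 = 42.189 / 0.072 = 585.96 kg/s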